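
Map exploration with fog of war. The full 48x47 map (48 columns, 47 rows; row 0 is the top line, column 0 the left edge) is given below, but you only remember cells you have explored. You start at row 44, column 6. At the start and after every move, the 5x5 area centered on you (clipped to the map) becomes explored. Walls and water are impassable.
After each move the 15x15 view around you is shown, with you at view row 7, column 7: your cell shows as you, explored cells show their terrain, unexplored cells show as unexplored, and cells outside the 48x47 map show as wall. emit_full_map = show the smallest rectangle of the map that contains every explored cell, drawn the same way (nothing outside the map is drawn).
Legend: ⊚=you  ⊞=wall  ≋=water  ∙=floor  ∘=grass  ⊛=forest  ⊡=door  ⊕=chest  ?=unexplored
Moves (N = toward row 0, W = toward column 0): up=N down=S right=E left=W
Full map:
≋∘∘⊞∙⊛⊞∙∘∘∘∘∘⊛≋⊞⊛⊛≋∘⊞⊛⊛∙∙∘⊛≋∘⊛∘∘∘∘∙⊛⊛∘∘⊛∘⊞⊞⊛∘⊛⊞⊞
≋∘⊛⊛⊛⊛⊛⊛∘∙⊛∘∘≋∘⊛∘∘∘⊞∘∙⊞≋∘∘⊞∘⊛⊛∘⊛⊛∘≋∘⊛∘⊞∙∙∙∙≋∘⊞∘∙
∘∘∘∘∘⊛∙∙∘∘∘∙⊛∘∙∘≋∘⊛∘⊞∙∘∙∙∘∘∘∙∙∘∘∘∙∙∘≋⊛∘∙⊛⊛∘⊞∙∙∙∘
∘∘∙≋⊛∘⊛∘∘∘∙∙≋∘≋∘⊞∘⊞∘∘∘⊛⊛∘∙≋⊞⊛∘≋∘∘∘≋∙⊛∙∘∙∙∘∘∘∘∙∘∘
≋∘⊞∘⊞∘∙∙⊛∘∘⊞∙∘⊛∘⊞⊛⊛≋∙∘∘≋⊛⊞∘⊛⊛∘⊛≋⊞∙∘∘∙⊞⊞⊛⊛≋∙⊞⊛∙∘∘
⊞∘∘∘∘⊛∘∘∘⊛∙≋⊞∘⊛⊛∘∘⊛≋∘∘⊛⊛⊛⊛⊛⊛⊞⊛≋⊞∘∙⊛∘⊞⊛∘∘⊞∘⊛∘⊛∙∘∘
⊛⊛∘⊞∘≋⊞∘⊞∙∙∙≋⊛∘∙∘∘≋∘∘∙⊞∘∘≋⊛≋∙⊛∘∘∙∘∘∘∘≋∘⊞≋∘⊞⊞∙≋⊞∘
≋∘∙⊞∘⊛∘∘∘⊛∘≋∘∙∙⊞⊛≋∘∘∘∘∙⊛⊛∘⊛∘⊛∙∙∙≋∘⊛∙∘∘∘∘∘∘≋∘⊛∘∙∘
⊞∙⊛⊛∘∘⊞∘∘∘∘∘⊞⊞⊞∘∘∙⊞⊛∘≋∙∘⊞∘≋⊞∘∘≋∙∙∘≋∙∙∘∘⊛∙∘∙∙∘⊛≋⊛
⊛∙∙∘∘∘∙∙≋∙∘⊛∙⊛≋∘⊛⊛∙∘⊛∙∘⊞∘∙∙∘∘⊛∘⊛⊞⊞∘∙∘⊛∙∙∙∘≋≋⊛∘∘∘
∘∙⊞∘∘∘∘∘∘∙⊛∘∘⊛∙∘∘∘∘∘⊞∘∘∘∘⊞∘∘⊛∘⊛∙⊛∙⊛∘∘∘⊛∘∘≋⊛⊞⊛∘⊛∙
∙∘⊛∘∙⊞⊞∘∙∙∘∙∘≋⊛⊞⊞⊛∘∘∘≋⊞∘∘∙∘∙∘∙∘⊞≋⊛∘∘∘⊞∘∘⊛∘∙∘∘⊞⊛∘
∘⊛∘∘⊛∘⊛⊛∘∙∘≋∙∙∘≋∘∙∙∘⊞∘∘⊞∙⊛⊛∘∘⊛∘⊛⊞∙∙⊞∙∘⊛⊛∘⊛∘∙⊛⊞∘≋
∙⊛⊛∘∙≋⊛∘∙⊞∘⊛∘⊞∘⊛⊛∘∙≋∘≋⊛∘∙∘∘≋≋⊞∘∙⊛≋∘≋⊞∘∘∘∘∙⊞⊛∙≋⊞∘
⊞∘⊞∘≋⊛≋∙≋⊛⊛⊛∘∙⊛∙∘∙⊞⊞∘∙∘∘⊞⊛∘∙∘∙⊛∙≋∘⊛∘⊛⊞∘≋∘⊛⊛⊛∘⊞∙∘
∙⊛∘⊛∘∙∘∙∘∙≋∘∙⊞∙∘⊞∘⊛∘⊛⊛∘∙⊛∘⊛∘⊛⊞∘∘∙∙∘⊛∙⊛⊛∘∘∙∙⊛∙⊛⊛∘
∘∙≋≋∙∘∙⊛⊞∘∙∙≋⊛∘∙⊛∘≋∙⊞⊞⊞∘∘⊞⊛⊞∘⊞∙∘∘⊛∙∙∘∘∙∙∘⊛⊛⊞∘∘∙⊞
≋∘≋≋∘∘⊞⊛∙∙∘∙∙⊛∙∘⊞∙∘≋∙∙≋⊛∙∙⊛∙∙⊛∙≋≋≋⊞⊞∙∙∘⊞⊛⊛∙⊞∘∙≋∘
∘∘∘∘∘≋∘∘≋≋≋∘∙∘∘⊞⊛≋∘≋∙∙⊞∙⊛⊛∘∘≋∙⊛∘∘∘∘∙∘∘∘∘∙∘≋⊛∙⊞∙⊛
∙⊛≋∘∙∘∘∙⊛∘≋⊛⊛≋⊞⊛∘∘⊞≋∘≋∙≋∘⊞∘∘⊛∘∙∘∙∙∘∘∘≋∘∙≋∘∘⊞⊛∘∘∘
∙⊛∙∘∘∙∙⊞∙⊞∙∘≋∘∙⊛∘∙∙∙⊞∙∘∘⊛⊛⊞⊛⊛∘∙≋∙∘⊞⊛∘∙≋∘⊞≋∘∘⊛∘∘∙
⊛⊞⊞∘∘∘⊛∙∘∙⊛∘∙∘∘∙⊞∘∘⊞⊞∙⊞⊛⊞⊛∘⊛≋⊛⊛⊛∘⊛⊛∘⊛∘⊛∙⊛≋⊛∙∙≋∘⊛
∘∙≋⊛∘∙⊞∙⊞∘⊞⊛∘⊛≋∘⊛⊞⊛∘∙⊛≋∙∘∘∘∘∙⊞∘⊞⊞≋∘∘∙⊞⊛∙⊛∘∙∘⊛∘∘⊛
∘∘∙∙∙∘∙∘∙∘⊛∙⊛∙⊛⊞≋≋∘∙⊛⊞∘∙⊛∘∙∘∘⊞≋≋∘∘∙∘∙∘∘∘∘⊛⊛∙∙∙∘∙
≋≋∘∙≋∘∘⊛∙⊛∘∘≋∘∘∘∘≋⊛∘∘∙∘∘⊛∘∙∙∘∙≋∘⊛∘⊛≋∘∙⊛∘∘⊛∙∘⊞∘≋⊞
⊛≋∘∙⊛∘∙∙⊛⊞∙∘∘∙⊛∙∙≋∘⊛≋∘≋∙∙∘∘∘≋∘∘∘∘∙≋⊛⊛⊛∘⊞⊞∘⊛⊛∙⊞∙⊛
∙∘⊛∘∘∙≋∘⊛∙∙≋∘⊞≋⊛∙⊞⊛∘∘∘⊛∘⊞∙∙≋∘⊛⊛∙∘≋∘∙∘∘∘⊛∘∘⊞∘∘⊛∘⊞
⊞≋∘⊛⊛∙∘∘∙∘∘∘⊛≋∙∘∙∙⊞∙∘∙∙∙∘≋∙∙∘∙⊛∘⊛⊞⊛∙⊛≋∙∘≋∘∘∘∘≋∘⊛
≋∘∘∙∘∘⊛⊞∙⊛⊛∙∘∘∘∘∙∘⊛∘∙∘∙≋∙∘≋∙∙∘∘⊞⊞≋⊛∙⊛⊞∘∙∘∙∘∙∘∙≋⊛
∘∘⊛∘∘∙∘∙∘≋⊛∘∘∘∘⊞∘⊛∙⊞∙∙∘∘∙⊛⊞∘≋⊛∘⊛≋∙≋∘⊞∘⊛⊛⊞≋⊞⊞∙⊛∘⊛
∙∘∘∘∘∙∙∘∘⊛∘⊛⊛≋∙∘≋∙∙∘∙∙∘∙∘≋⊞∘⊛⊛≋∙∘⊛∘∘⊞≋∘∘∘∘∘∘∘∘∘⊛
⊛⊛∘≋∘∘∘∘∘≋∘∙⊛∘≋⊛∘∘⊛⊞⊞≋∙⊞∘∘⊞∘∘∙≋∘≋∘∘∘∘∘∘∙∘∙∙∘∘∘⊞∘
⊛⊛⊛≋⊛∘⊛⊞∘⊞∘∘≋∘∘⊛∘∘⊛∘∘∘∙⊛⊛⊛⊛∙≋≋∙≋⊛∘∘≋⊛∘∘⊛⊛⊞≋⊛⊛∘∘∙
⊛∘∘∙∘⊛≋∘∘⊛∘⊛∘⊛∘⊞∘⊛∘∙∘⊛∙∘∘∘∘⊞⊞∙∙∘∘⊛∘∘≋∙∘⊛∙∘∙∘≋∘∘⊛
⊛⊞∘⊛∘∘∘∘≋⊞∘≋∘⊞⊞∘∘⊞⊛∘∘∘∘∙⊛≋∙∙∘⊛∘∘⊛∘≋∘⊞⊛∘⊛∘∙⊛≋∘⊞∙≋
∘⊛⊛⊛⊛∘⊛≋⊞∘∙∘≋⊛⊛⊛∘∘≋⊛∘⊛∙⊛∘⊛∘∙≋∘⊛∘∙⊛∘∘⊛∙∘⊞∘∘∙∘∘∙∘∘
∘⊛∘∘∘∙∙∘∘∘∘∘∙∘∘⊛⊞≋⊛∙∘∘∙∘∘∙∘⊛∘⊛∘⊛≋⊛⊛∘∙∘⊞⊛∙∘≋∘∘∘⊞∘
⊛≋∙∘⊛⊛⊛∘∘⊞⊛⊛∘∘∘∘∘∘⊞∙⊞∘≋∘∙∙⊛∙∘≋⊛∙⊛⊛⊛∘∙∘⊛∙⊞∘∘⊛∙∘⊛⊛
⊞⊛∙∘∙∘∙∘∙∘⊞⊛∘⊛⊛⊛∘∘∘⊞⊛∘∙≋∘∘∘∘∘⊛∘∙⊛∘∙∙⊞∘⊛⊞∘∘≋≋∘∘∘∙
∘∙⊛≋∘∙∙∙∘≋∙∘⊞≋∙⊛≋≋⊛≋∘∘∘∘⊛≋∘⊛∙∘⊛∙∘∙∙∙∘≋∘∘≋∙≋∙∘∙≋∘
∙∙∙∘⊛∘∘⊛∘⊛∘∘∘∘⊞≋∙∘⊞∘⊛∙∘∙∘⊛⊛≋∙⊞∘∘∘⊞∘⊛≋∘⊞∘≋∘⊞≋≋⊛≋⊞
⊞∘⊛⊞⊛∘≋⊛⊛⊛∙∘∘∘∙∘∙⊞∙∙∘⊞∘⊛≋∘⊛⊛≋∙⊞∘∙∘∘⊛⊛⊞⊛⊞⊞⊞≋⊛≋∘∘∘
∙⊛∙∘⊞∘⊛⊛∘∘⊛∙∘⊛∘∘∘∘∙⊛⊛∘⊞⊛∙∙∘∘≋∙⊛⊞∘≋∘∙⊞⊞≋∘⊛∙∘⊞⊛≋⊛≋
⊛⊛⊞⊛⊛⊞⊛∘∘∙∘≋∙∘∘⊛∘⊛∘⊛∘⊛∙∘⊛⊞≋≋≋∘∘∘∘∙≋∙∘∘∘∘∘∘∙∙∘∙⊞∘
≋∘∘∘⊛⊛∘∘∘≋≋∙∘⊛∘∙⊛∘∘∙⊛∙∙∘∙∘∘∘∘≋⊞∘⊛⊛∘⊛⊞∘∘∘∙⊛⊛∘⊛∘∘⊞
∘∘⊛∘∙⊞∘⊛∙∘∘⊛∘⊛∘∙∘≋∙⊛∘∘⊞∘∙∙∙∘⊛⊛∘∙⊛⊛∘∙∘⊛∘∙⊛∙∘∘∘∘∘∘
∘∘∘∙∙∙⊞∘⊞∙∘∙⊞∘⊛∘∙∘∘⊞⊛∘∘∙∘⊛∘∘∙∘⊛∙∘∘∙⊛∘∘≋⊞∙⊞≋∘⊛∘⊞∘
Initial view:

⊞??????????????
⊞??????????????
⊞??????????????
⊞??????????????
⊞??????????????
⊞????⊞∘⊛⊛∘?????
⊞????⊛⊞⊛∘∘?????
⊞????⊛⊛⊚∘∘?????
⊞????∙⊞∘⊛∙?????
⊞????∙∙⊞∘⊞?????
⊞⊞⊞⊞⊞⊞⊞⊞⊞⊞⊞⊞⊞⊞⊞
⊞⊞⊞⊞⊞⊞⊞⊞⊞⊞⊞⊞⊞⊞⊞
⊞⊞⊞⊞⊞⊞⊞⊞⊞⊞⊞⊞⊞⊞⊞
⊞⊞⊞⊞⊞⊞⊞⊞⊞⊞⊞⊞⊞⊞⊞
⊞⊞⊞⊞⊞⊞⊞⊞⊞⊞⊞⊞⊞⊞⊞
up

⊞??????????????
⊞??????????????
⊞??????????????
⊞??????????????
⊞??????????????
⊞????⊛∘≋⊛⊛?????
⊞????⊞∘⊛⊛∘?????
⊞????⊛⊞⊚∘∘?????
⊞????⊛⊛∘∘∘?????
⊞????∙⊞∘⊛∙?????
⊞????∙∙⊞∘⊞?????
⊞⊞⊞⊞⊞⊞⊞⊞⊞⊞⊞⊞⊞⊞⊞
⊞⊞⊞⊞⊞⊞⊞⊞⊞⊞⊞⊞⊞⊞⊞
⊞⊞⊞⊞⊞⊞⊞⊞⊞⊞⊞⊞⊞⊞⊞
⊞⊞⊞⊞⊞⊞⊞⊞⊞⊞⊞⊞⊞⊞⊞

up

⊞??????????????
⊞??????????????
⊞??????????????
⊞??????????????
⊞??????????????
⊞????⊛∘∘⊛∘?????
⊞????⊛∘≋⊛⊛?????
⊞????⊞∘⊚⊛∘?????
⊞????⊛⊞⊛∘∘?????
⊞????⊛⊛∘∘∘?????
⊞????∙⊞∘⊛∙?????
⊞????∙∙⊞∘⊞?????
⊞⊞⊞⊞⊞⊞⊞⊞⊞⊞⊞⊞⊞⊞⊞
⊞⊞⊞⊞⊞⊞⊞⊞⊞⊞⊞⊞⊞⊞⊞
⊞⊞⊞⊞⊞⊞⊞⊞⊞⊞⊞⊞⊞⊞⊞

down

⊞??????????????
⊞??????????????
⊞??????????????
⊞??????????????
⊞????⊛∘∘⊛∘?????
⊞????⊛∘≋⊛⊛?????
⊞????⊞∘⊛⊛∘?????
⊞????⊛⊞⊚∘∘?????
⊞????⊛⊛∘∘∘?????
⊞????∙⊞∘⊛∙?????
⊞????∙∙⊞∘⊞?????
⊞⊞⊞⊞⊞⊞⊞⊞⊞⊞⊞⊞⊞⊞⊞
⊞⊞⊞⊞⊞⊞⊞⊞⊞⊞⊞⊞⊞⊞⊞
⊞⊞⊞⊞⊞⊞⊞⊞⊞⊞⊞⊞⊞⊞⊞
⊞⊞⊞⊞⊞⊞⊞⊞⊞⊞⊞⊞⊞⊞⊞

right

???????????????
???????????????
???????????????
???????????????
????⊛∘∘⊛∘??????
????⊛∘≋⊛⊛⊛?????
????⊞∘⊛⊛∘∘?????
????⊛⊞⊛⊚∘∙?????
????⊛⊛∘∘∘≋?????
????∙⊞∘⊛∙∘?????
????∙∙⊞∘⊞??????
⊞⊞⊞⊞⊞⊞⊞⊞⊞⊞⊞⊞⊞⊞⊞
⊞⊞⊞⊞⊞⊞⊞⊞⊞⊞⊞⊞⊞⊞⊞
⊞⊞⊞⊞⊞⊞⊞⊞⊞⊞⊞⊞⊞⊞⊞
⊞⊞⊞⊞⊞⊞⊞⊞⊞⊞⊞⊞⊞⊞⊞

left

⊞??????????????
⊞??????????????
⊞??????????????
⊞??????????????
⊞????⊛∘∘⊛∘?????
⊞????⊛∘≋⊛⊛⊛????
⊞????⊞∘⊛⊛∘∘????
⊞????⊛⊞⊚∘∘∙????
⊞????⊛⊛∘∘∘≋????
⊞????∙⊞∘⊛∙∘????
⊞????∙∙⊞∘⊞?????
⊞⊞⊞⊞⊞⊞⊞⊞⊞⊞⊞⊞⊞⊞⊞
⊞⊞⊞⊞⊞⊞⊞⊞⊞⊞⊞⊞⊞⊞⊞
⊞⊞⊞⊞⊞⊞⊞⊞⊞⊞⊞⊞⊞⊞⊞
⊞⊞⊞⊞⊞⊞⊞⊞⊞⊞⊞⊞⊞⊞⊞

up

⊞??????????????
⊞??????????????
⊞??????????????
⊞??????????????
⊞??????????????
⊞????⊛∘∘⊛∘?????
⊞????⊛∘≋⊛⊛⊛????
⊞????⊞∘⊚⊛∘∘????
⊞????⊛⊞⊛∘∘∙????
⊞????⊛⊛∘∘∘≋????
⊞????∙⊞∘⊛∙∘????
⊞????∙∙⊞∘⊞?????
⊞⊞⊞⊞⊞⊞⊞⊞⊞⊞⊞⊞⊞⊞⊞
⊞⊞⊞⊞⊞⊞⊞⊞⊞⊞⊞⊞⊞⊞⊞
⊞⊞⊞⊞⊞⊞⊞⊞⊞⊞⊞⊞⊞⊞⊞

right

???????????????
???????????????
???????????????
???????????????
???????????????
????⊛∘∘⊛∘⊛?????
????⊛∘≋⊛⊛⊛?????
????⊞∘⊛⊚∘∘?????
????⊛⊞⊛∘∘∙?????
????⊛⊛∘∘∘≋?????
????∙⊞∘⊛∙∘?????
????∙∙⊞∘⊞??????
⊞⊞⊞⊞⊞⊞⊞⊞⊞⊞⊞⊞⊞⊞⊞
⊞⊞⊞⊞⊞⊞⊞⊞⊞⊞⊞⊞⊞⊞⊞
⊞⊞⊞⊞⊞⊞⊞⊞⊞⊞⊞⊞⊞⊞⊞

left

⊞??????????????
⊞??????????????
⊞??????????????
⊞??????????????
⊞??????????????
⊞????⊛∘∘⊛∘⊛????
⊞????⊛∘≋⊛⊛⊛????
⊞????⊞∘⊚⊛∘∘????
⊞????⊛⊞⊛∘∘∙????
⊞????⊛⊛∘∘∘≋????
⊞????∙⊞∘⊛∙∘????
⊞????∙∙⊞∘⊞?????
⊞⊞⊞⊞⊞⊞⊞⊞⊞⊞⊞⊞⊞⊞⊞
⊞⊞⊞⊞⊞⊞⊞⊞⊞⊞⊞⊞⊞⊞⊞
⊞⊞⊞⊞⊞⊞⊞⊞⊞⊞⊞⊞⊞⊞⊞

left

⊞⊞?????????????
⊞⊞?????????????
⊞⊞?????????????
⊞⊞?????????????
⊞⊞?????????????
⊞⊞???∘⊛∘∘⊛∘⊛???
⊞⊞???⊞⊛∘≋⊛⊛⊛???
⊞⊞???∘⊞⊚⊛⊛∘∘???
⊞⊞???⊛⊛⊞⊛∘∘∙???
⊞⊞???∘⊛⊛∘∘∘≋???
⊞⊞????∙⊞∘⊛∙∘???
⊞⊞????∙∙⊞∘⊞????
⊞⊞⊞⊞⊞⊞⊞⊞⊞⊞⊞⊞⊞⊞⊞
⊞⊞⊞⊞⊞⊞⊞⊞⊞⊞⊞⊞⊞⊞⊞
⊞⊞⊞⊞⊞⊞⊞⊞⊞⊞⊞⊞⊞⊞⊞

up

⊞⊞?????????????
⊞⊞?????????????
⊞⊞?????????????
⊞⊞?????????????
⊞⊞?????????????
⊞⊞???≋∘∙∙∙?????
⊞⊞???∘⊛∘∘⊛∘⊛???
⊞⊞???⊞⊛⊚≋⊛⊛⊛???
⊞⊞???∘⊞∘⊛⊛∘∘???
⊞⊞???⊛⊛⊞⊛∘∘∙???
⊞⊞???∘⊛⊛∘∘∘≋???
⊞⊞????∙⊞∘⊛∙∘???
⊞⊞????∙∙⊞∘⊞????
⊞⊞⊞⊞⊞⊞⊞⊞⊞⊞⊞⊞⊞⊞⊞
⊞⊞⊞⊞⊞⊞⊞⊞⊞⊞⊞⊞⊞⊞⊞

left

⊞⊞⊞????????????
⊞⊞⊞????????????
⊞⊞⊞????????????
⊞⊞⊞????????????
⊞⊞⊞????????????
⊞⊞⊞??⊛≋∘∙∙∙????
⊞⊞⊞??∙∘⊛∘∘⊛∘⊛??
⊞⊞⊞??⊛⊞⊚∘≋⊛⊛⊛??
⊞⊞⊞??∙∘⊞∘⊛⊛∘∘??
⊞⊞⊞??⊞⊛⊛⊞⊛∘∘∙??
⊞⊞⊞???∘⊛⊛∘∘∘≋??
⊞⊞⊞????∙⊞∘⊛∙∘??
⊞⊞⊞????∙∙⊞∘⊞???
⊞⊞⊞⊞⊞⊞⊞⊞⊞⊞⊞⊞⊞⊞⊞
⊞⊞⊞⊞⊞⊞⊞⊞⊞⊞⊞⊞⊞⊞⊞

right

⊞⊞?????????????
⊞⊞?????????????
⊞⊞?????????????
⊞⊞?????????????
⊞⊞?????????????
⊞⊞??⊛≋∘∙∙∙?????
⊞⊞??∙∘⊛∘∘⊛∘⊛???
⊞⊞??⊛⊞⊛⊚≋⊛⊛⊛???
⊞⊞??∙∘⊞∘⊛⊛∘∘???
⊞⊞??⊞⊛⊛⊞⊛∘∘∙???
⊞⊞???∘⊛⊛∘∘∘≋???
⊞⊞????∙⊞∘⊛∙∘???
⊞⊞????∙∙⊞∘⊞????
⊞⊞⊞⊞⊞⊞⊞⊞⊞⊞⊞⊞⊞⊞⊞
⊞⊞⊞⊞⊞⊞⊞⊞⊞⊞⊞⊞⊞⊞⊞

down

⊞⊞?????????????
⊞⊞?????????????
⊞⊞?????????????
⊞⊞?????????????
⊞⊞??⊛≋∘∙∙∙?????
⊞⊞??∙∘⊛∘∘⊛∘⊛???
⊞⊞??⊛⊞⊛∘≋⊛⊛⊛???
⊞⊞??∙∘⊞⊚⊛⊛∘∘???
⊞⊞??⊞⊛⊛⊞⊛∘∘∙???
⊞⊞???∘⊛⊛∘∘∘≋???
⊞⊞????∙⊞∘⊛∙∘???
⊞⊞????∙∙⊞∘⊞????
⊞⊞⊞⊞⊞⊞⊞⊞⊞⊞⊞⊞⊞⊞⊞
⊞⊞⊞⊞⊞⊞⊞⊞⊞⊞⊞⊞⊞⊞⊞
⊞⊞⊞⊞⊞⊞⊞⊞⊞⊞⊞⊞⊞⊞⊞

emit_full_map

⊛≋∘∙∙∙??
∙∘⊛∘∘⊛∘⊛
⊛⊞⊛∘≋⊛⊛⊛
∙∘⊞⊚⊛⊛∘∘
⊞⊛⊛⊞⊛∘∘∙
?∘⊛⊛∘∘∘≋
??∙⊞∘⊛∙∘
??∙∙⊞∘⊞?


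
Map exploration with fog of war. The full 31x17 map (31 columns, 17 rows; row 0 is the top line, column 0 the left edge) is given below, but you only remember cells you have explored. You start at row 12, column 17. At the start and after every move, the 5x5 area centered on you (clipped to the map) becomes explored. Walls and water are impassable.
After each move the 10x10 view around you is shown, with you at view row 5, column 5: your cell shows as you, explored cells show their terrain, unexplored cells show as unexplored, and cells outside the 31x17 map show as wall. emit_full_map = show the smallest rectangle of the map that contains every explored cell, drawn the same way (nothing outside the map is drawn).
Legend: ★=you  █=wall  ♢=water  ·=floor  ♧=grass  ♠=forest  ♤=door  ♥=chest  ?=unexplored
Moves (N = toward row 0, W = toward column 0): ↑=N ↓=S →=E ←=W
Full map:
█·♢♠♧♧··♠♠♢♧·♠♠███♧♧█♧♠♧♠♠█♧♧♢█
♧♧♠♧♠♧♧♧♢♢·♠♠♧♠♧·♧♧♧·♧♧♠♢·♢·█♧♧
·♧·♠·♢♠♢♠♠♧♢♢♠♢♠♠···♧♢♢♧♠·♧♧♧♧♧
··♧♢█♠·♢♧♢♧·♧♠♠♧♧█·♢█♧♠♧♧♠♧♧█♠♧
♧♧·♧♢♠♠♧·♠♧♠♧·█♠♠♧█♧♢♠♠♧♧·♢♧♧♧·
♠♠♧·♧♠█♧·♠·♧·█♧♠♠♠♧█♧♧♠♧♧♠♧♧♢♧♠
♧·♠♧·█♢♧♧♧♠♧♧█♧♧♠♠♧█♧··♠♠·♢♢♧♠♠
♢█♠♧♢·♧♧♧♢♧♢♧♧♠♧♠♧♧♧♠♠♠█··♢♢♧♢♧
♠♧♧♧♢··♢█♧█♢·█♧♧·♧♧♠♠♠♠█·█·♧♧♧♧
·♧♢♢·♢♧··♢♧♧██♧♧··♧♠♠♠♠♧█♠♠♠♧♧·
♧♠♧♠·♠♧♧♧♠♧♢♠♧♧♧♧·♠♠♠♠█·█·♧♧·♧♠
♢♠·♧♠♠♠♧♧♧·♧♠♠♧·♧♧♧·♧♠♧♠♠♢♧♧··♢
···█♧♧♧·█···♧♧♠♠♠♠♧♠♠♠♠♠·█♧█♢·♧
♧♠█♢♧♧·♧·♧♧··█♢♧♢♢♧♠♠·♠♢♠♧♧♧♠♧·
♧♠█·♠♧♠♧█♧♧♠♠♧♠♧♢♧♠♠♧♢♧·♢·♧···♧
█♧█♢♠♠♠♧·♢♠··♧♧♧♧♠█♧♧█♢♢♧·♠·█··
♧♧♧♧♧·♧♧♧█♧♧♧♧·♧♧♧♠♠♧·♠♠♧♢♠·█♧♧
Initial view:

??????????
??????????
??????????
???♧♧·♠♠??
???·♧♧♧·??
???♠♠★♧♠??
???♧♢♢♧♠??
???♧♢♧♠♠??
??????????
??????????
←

??????????
??????????
??????????
???♧♧♧·♠♠?
???♧·♧♧♧·?
???♠♠★♠♧♠?
???♢♧♢♢♧♠?
???♠♧♢♧♠♠?
??????????
??????????

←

??????????
??????????
??????????
???♧♧♧♧·♠♠
???♠♧·♧♧♧·
???♧♠★♠♠♧♠
???█♢♧♢♢♧♠
???♧♠♧♢♧♠♠
??????????
??????????

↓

??????????
??????????
???♧♧♧♧·♠♠
???♠♧·♧♧♧·
???♧♠♠♠♠♧♠
???█♢★♢♢♧♠
???♧♠♧♢♧♠♠
???♧♧♧♧♠??
??????????
██████████

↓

??????????
???♧♧♧♧·♠♠
???♠♧·♧♧♧·
???♧♠♠♠♠♧♠
???█♢♧♢♢♧♠
???♧♠★♢♧♠♠
???♧♧♧♧♠??
???♧·♧♧♧??
██████████
██████████

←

??????????
????♧♧♧♧·♠
????♠♧·♧♧♧
???♧♧♠♠♠♠♧
???·█♢♧♢♢♧
???♠♧★♧♢♧♠
???·♧♧♧♧♠?
???♧♧·♧♧♧?
██████████
██████████

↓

????♧♧♧♧·♠
????♠♧·♧♧♧
???♧♧♠♠♠♠♧
???·█♢♧♢♢♧
???♠♧♠♧♢♧♠
???·♧★♧♧♠?
???♧♧·♧♧♧?
██████████
██████████
██████████

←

?????♧♧♧♧·
?????♠♧·♧♧
????♧♧♠♠♠♠
???··█♢♧♢♢
???♠♠♧♠♧♢♧
???··★♧♧♧♠
???♧♧♧·♧♧♧
██████████
██████████
██████████

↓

?????♠♧·♧♧
????♧♧♠♠♠♠
???··█♢♧♢♢
???♠♠♧♠♧♢♧
???··♧♧♧♧♠
???♧♧★·♧♧♧
██████████
██████████
██████████
██████████

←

??????♠♧·♧
?????♧♧♠♠♠
????··█♢♧♢
???♧♠♠♧♠♧♢
???♠··♧♧♧♧
???♧♧★♧·♧♧
██████████
██████████
██████████
██████████

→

?????♠♧·♧♧
????♧♧♠♠♠♠
???··█♢♧♢♢
??♧♠♠♧♠♧♢♧
??♠··♧♧♧♧♠
??♧♧♧★·♧♧♧
██████████
██████████
██████████
██████████

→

????♠♧·♧♧♧
???♧♧♠♠♠♠♧
??··█♢♧♢♢♧
?♧♠♠♧♠♧♢♧♠
?♠··♧♧♧♧♠?
?♧♧♧♧★♧♧♧?
██████████
██████████
██████████
██████████

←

?????♠♧·♧♧
????♧♧♠♠♠♠
???··█♢♧♢♢
??♧♠♠♧♠♧♢♧
??♠··♧♧♧♧♠
??♧♧♧★·♧♧♧
██████████
██████████
██████████
██████████

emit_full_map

???♧♧♧♧·♠♠
???♠♧·♧♧♧·
??♧♧♠♠♠♠♧♠
?··█♢♧♢♢♧♠
♧♠♠♧♠♧♢♧♠♠
♠··♧♧♧♧♠??
♧♧♧★·♧♧♧??

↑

?????♧♧♧♧·
?????♠♧·♧♧
????♧♧♠♠♠♠
???··█♢♧♢♢
??♧♠♠♧♠♧♢♧
??♠··★♧♧♧♠
??♧♧♧♧·♧♧♧
██████████
██████████
██████████

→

????♧♧♧♧·♠
????♠♧·♧♧♧
???♧♧♠♠♠♠♧
??··█♢♧♢♢♧
?♧♠♠♧♠♧♢♧♠
?♠··♧★♧♧♠?
?♧♧♧♧·♧♧♧?
██████████
██████████
██████████

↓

????♠♧·♧♧♧
???♧♧♠♠♠♠♧
??··█♢♧♢♢♧
?♧♠♠♧♠♧♢♧♠
?♠··♧♧♧♧♠?
?♧♧♧♧★♧♧♧?
██████████
██████████
██████████
██████████

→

???♠♧·♧♧♧·
??♧♧♠♠♠♠♧♠
?··█♢♧♢♢♧♠
♧♠♠♧♠♧♢♧♠♠
♠··♧♧♧♧♠??
♧♧♧♧·★♧♧??
██████████
██████████
██████████
██████████

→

??♠♧·♧♧♧·?
?♧♧♠♠♠♠♧♠?
··█♢♧♢♢♧♠?
♠♠♧♠♧♢♧♠♠?
··♧♧♧♧♠█??
♧♧♧·♧★♧♠??
██████████
██████████
██████████
██████████

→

?♠♧·♧♧♧·??
♧♧♠♠♠♠♧♠??
·█♢♧♢♢♧♠??
♠♧♠♧♢♧♠♠??
·♧♧♧♧♠█♧??
♧♧·♧♧★♠♠??
██████████
██████████
██████████
██████████

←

??♠♧·♧♧♧·?
?♧♧♠♠♠♠♧♠?
··█♢♧♢♢♧♠?
♠♠♧♠♧♢♧♠♠?
··♧♧♧♧♠█♧?
♧♧♧·♧★♧♠♠?
██████████
██████████
██████████
██████████

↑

??♧♧♧♧·♠♠?
??♠♧·♧♧♧·?
?♧♧♠♠♠♠♧♠?
··█♢♧♢♢♧♠?
♠♠♧♠♧♢♧♠♠?
··♧♧♧★♠█♧?
♧♧♧·♧♧♧♠♠?
██████████
██████████
██████████

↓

??♠♧·♧♧♧·?
?♧♧♠♠♠♠♧♠?
··█♢♧♢♢♧♠?
♠♠♧♠♧♢♧♠♠?
··♧♧♧♧♠█♧?
♧♧♧·♧★♧♠♠?
██████████
██████████
██████████
██████████

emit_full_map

???♧♧♧♧·♠♠
???♠♧·♧♧♧·
??♧♧♠♠♠♠♧♠
?··█♢♧♢♢♧♠
♧♠♠♧♠♧♢♧♠♠
♠··♧♧♧♧♠█♧
♧♧♧♧·♧★♧♠♠

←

???♠♧·♧♧♧·
??♧♧♠♠♠♠♧♠
?··█♢♧♢♢♧♠
♧♠♠♧♠♧♢♧♠♠
♠··♧♧♧♧♠█♧
♧♧♧♧·★♧♧♠♠
██████████
██████████
██████████
██████████


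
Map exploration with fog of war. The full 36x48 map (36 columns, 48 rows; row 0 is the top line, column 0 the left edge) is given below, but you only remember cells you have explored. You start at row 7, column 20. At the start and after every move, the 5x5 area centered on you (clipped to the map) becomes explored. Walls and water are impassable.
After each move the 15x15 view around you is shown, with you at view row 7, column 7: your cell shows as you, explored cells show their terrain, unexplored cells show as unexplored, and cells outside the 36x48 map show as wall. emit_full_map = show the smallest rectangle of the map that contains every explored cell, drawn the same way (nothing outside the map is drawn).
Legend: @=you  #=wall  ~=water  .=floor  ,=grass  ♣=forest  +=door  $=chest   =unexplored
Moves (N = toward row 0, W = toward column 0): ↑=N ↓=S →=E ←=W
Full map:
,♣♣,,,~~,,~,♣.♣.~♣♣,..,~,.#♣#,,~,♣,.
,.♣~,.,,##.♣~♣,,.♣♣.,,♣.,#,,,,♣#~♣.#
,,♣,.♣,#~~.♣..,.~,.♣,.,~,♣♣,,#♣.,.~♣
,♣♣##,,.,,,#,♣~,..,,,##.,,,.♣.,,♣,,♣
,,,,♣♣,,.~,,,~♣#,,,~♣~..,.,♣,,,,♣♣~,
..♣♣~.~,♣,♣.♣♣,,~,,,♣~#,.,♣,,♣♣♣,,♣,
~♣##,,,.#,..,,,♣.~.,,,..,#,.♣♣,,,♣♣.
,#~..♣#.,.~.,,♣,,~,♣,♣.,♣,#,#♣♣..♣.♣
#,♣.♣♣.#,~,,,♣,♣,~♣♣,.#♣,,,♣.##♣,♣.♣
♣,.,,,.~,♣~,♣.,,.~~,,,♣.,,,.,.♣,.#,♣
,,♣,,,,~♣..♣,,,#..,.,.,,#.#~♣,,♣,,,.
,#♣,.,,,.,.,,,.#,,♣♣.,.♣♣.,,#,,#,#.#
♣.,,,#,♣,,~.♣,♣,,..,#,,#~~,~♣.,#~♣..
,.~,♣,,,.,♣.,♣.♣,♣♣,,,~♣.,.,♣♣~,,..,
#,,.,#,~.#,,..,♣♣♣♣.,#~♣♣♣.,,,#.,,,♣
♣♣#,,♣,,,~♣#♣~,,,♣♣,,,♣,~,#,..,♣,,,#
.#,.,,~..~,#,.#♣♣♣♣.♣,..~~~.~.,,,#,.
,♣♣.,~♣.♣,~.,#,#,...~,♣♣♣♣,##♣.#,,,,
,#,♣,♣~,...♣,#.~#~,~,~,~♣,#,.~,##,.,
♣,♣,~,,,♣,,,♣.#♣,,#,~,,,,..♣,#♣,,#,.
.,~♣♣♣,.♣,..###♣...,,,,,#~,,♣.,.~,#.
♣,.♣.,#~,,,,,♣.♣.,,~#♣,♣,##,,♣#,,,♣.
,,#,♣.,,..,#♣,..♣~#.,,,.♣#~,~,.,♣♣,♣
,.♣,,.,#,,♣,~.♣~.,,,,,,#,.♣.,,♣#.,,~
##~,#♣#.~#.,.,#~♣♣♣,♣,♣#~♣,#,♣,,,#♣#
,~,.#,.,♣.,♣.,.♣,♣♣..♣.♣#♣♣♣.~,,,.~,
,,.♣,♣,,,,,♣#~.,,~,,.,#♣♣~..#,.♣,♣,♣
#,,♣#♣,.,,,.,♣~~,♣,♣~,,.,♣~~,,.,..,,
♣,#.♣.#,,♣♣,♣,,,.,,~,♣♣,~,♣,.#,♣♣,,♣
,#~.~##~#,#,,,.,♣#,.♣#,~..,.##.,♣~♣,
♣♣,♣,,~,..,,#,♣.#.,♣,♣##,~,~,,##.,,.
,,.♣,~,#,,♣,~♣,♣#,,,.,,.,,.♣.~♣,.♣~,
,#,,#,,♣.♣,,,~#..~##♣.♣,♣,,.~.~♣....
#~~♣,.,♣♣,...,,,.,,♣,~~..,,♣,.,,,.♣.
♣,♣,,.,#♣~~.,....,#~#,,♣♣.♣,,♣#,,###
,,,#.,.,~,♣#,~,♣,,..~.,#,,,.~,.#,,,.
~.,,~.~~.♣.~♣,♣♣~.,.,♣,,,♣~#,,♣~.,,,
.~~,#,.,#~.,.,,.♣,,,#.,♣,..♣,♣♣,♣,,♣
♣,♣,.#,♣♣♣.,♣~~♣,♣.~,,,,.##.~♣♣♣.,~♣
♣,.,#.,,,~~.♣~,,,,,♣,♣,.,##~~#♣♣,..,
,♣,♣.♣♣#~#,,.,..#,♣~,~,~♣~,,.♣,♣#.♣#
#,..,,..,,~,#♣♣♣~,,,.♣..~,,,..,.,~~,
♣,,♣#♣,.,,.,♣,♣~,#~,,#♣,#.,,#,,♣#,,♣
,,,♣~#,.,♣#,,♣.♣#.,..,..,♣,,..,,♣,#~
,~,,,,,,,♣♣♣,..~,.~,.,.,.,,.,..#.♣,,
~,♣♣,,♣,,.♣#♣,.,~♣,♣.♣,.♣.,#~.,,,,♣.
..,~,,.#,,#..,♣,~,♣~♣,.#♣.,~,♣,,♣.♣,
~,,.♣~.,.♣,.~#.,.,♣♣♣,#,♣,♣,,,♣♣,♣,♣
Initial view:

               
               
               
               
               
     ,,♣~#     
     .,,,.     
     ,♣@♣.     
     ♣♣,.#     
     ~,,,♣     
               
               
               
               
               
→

               
               
               
               
               
    ,,♣~#,     
    .,,,..     
    ,♣,@.,     
    ♣♣,.#♣     
    ~,,,♣.     
               
               
               
               
               

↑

###############
               
               
               
               
     ~♣~..     
    ,,♣~#,     
    .,,@..     
    ,♣,♣.,     
    ♣♣,.#♣     
    ~,,,♣.     
               
               
               
               

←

###############
               
               
               
               
     ,~♣~..    
     ,,♣~#,    
     .,@,..    
     ,♣,♣.,    
     ♣♣,.#♣    
     ~,,,♣.    
               
               
               
               

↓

               
               
               
               
     ,~♣~..    
     ,,♣~#,    
     .,,,..    
     ,♣@♣.,    
     ♣♣,.#♣    
     ~,,,♣.    
               
               
               
               
               

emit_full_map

,~♣~..
,,♣~#,
.,,,..
,♣@♣.,
♣♣,.#♣
~,,,♣.

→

               
               
               
               
    ,~♣~..     
    ,,♣~#,     
    .,,,..     
    ,♣,@.,     
    ♣♣,.#♣     
    ~,,,♣.     
               
               
               
               
               

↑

###############
               
               
               
               
    ,~♣~..     
    ,,♣~#,     
    .,,@..     
    ,♣,♣.,     
    ♣♣,.#♣     
    ~,,,♣.     
               
               
               
               

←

###############
               
               
               
               
     ,~♣~..    
     ,,♣~#,    
     .,@,..    
     ,♣,♣.,    
     ♣♣,.#♣    
     ~,,,♣.    
               
               
               
               

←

###############
               
               
               
               
     ,,~♣~..   
     ,,,♣~#,   
     ~.@,,..   
     ~,♣,♣.,   
     ~♣♣,.#♣   
      ~,,,♣.   
               
               
               
               

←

###############
               
               
               
               
     ,,,~♣~..  
     ~,,,♣~#,  
     .~@,,,..  
     ,~,♣,♣.,  
     ,~♣♣,.#♣  
       ~,,,♣.  
               
               
               
               

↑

###############
###############
               
               
               
     ..,,,     
     ,,,~♣~..  
     ~,@,♣~#,  
     .~.,,,..  
     ,~,♣,♣.,  
     ,~♣♣,.#♣  
       ~,,,♣.  
               
               
               

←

###############
###############
               
               
               
     ,..,,,    
     #,,,~♣~.. 
     ,~@,,♣~#, 
     ♣.~.,,,.. 
     ,,~,♣,♣., 
      ,~♣♣,.#♣ 
        ~,,,♣. 
               
               
               

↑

###############
###############
###############
               
               
     .~,.♣     
     ,..,,,    
     #,@,~♣~.. 
     ,~,,,♣~#, 
     ♣.~.,,,.. 
     ,,~,♣,♣., 
      ,~♣♣,.#♣ 
        ~,,,♣. 
               
               

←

###############
###############
###############
               
               
     ,.~,.♣    
     ~,..,,,   
     ♣#@,,~♣~..
     ,,~,,,♣~#,
     ,♣.~.,,,..
      ,,~,♣,♣.,
       ,~♣♣,.#♣
         ~,,,♣.
               
               

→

###############
###############
###############
               
               
    ,.~,.♣     
    ~,..,,,    
    ♣#,@,~♣~.. 
    ,,~,,,♣~#, 
    ,♣.~.,,,.. 
     ,,~,♣,♣., 
      ,~♣♣,.#♣ 
        ~,,,♣. 
               
               

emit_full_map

,.~,.♣    
~,..,,,   
♣#,@,~♣~..
,,~,,,♣~#,
,♣.~.,,,..
 ,,~,♣,♣.,
  ,~♣♣,.#♣
    ~,,,♣.


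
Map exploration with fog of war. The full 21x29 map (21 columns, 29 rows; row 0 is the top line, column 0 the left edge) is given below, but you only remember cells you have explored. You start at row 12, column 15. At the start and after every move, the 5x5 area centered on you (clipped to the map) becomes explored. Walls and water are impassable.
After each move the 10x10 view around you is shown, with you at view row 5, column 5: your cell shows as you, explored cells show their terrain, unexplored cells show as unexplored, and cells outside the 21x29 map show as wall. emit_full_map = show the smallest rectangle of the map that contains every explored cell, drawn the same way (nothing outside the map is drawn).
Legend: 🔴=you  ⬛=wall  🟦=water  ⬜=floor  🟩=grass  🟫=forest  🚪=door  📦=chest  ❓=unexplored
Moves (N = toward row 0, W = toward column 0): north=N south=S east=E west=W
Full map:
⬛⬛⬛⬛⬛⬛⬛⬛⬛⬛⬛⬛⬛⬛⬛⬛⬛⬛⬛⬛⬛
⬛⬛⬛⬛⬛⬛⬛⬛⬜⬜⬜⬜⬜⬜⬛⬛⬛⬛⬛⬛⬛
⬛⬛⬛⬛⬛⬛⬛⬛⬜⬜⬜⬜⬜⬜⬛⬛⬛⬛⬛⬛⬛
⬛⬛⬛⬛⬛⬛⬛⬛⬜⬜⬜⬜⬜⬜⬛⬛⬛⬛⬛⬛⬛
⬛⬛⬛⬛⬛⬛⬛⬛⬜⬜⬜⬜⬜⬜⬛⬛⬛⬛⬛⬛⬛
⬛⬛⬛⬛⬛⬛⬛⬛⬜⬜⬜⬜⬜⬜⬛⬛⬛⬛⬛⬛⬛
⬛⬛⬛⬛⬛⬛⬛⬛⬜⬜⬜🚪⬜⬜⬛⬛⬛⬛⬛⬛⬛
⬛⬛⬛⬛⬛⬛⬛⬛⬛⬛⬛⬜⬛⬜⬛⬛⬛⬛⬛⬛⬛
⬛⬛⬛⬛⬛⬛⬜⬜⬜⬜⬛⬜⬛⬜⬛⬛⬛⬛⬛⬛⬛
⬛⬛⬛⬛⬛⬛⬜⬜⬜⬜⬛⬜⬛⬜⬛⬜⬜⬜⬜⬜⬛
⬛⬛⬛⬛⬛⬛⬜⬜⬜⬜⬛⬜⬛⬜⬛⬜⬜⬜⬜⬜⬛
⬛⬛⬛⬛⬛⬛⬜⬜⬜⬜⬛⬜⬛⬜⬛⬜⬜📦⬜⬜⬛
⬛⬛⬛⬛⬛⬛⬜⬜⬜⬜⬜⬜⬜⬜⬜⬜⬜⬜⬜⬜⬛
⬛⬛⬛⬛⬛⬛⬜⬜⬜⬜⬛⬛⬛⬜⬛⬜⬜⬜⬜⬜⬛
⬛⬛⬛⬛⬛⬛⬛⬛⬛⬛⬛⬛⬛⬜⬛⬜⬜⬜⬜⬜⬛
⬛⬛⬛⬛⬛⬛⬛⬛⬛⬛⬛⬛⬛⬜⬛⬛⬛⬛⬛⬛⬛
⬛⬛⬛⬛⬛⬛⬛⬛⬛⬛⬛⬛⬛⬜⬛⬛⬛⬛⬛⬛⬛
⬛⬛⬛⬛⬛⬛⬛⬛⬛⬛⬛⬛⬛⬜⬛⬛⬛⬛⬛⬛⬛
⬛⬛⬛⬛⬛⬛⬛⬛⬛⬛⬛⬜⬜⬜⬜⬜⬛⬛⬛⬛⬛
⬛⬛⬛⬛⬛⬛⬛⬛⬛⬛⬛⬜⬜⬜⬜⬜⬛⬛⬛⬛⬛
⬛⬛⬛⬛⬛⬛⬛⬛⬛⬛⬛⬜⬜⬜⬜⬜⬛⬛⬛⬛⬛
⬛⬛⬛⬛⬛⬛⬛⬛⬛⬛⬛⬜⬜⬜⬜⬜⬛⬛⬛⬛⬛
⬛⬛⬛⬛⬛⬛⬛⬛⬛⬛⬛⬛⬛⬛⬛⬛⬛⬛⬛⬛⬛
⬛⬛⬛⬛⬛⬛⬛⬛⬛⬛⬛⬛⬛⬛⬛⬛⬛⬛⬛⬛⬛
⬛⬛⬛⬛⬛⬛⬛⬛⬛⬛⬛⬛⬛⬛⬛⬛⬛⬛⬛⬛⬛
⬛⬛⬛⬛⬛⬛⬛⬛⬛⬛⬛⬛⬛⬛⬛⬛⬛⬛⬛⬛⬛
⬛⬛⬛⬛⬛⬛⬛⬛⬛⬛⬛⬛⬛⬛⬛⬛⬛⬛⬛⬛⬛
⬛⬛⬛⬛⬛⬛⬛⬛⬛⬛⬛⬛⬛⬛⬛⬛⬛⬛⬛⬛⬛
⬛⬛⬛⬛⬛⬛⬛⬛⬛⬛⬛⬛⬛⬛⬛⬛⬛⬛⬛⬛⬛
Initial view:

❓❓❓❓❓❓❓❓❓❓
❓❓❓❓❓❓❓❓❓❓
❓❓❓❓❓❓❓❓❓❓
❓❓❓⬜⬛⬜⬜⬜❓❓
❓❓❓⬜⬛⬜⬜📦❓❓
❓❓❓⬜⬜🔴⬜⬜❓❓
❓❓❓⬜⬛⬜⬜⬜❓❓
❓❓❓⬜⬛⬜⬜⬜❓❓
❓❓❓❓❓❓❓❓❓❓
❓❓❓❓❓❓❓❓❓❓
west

❓❓❓❓❓❓❓❓❓❓
❓❓❓❓❓❓❓❓❓❓
❓❓❓❓❓❓❓❓❓❓
❓❓❓⬛⬜⬛⬜⬜⬜❓
❓❓❓⬛⬜⬛⬜⬜📦❓
❓❓❓⬜⬜🔴⬜⬜⬜❓
❓❓❓⬛⬜⬛⬜⬜⬜❓
❓❓❓⬛⬜⬛⬜⬜⬜❓
❓❓❓❓❓❓❓❓❓❓
❓❓❓❓❓❓❓❓❓❓

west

❓❓❓❓❓❓❓❓❓❓
❓❓❓❓❓❓❓❓❓❓
❓❓❓❓❓❓❓❓❓❓
❓❓❓⬜⬛⬜⬛⬜⬜⬜
❓❓❓⬜⬛⬜⬛⬜⬜📦
❓❓❓⬜⬜🔴⬜⬜⬜⬜
❓❓❓⬛⬛⬜⬛⬜⬜⬜
❓❓❓⬛⬛⬜⬛⬜⬜⬜
❓❓❓❓❓❓❓❓❓❓
❓❓❓❓❓❓❓❓❓❓

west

❓❓❓❓❓❓❓❓❓❓
❓❓❓❓❓❓❓❓❓❓
❓❓❓❓❓❓❓❓❓❓
❓❓❓⬛⬜⬛⬜⬛⬜⬜
❓❓❓⬛⬜⬛⬜⬛⬜⬜
❓❓❓⬜⬜🔴⬜⬜⬜⬜
❓❓❓⬛⬛⬛⬜⬛⬜⬜
❓❓❓⬛⬛⬛⬜⬛⬜⬜
❓❓❓❓❓❓❓❓❓❓
❓❓❓❓❓❓❓❓❓❓

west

❓❓❓❓❓❓❓❓❓❓
❓❓❓❓❓❓❓❓❓❓
❓❓❓❓❓❓❓❓❓❓
❓❓❓⬜⬛⬜⬛⬜⬛⬜
❓❓❓⬜⬛⬜⬛⬜⬛⬜
❓❓❓⬜⬜🔴⬜⬜⬜⬜
❓❓❓⬜⬛⬛⬛⬜⬛⬜
❓❓❓⬛⬛⬛⬛⬜⬛⬜
❓❓❓❓❓❓❓❓❓❓
❓❓❓❓❓❓❓❓❓❓

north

❓❓❓❓❓❓❓❓❓❓
❓❓❓❓❓❓❓❓❓❓
❓❓❓❓❓❓❓❓❓❓
❓❓❓⬜⬛⬜⬛⬜❓❓
❓❓❓⬜⬛⬜⬛⬜⬛⬜
❓❓❓⬜⬛🔴⬛⬜⬛⬜
❓❓❓⬜⬜⬜⬜⬜⬜⬜
❓❓❓⬜⬛⬛⬛⬜⬛⬜
❓❓❓⬛⬛⬛⬛⬜⬛⬜
❓❓❓❓❓❓❓❓❓❓

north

❓❓❓❓❓❓❓❓❓❓
❓❓❓❓❓❓❓❓❓❓
❓❓❓❓❓❓❓❓❓❓
❓❓❓⬜⬛⬜⬛⬜❓❓
❓❓❓⬜⬛⬜⬛⬜❓❓
❓❓❓⬜⬛🔴⬛⬜⬛⬜
❓❓❓⬜⬛⬜⬛⬜⬛⬜
❓❓❓⬜⬜⬜⬜⬜⬜⬜
❓❓❓⬜⬛⬛⬛⬜⬛⬜
❓❓❓⬛⬛⬛⬛⬜⬛⬜

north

❓❓❓❓❓❓❓❓❓❓
❓❓❓❓❓❓❓❓❓❓
❓❓❓❓❓❓❓❓❓❓
❓❓❓⬛⬛⬜⬛⬜❓❓
❓❓❓⬜⬛⬜⬛⬜❓❓
❓❓❓⬜⬛🔴⬛⬜❓❓
❓❓❓⬜⬛⬜⬛⬜⬛⬜
❓❓❓⬜⬛⬜⬛⬜⬛⬜
❓❓❓⬜⬜⬜⬜⬜⬜⬜
❓❓❓⬜⬛⬛⬛⬜⬛⬜

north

❓❓❓❓❓❓❓❓❓❓
❓❓❓❓❓❓❓❓❓❓
❓❓❓❓❓❓❓❓❓❓
❓❓❓⬜⬜🚪⬜⬜❓❓
❓❓❓⬛⬛⬜⬛⬜❓❓
❓❓❓⬜⬛🔴⬛⬜❓❓
❓❓❓⬜⬛⬜⬛⬜❓❓
❓❓❓⬜⬛⬜⬛⬜⬛⬜
❓❓❓⬜⬛⬜⬛⬜⬛⬜
❓❓❓⬜⬜⬜⬜⬜⬜⬜

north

❓❓❓❓❓❓❓❓❓❓
❓❓❓❓❓❓❓❓❓❓
❓❓❓❓❓❓❓❓❓❓
❓❓❓⬜⬜⬜⬜⬜❓❓
❓❓❓⬜⬜🚪⬜⬜❓❓
❓❓❓⬛⬛🔴⬛⬜❓❓
❓❓❓⬜⬛⬜⬛⬜❓❓
❓❓❓⬜⬛⬜⬛⬜❓❓
❓❓❓⬜⬛⬜⬛⬜⬛⬜
❓❓❓⬜⬛⬜⬛⬜⬛⬜

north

❓❓❓❓❓❓❓❓❓❓
❓❓❓❓❓❓❓❓❓❓
❓❓❓❓❓❓❓❓❓❓
❓❓❓⬜⬜⬜⬜⬜❓❓
❓❓❓⬜⬜⬜⬜⬜❓❓
❓❓❓⬜⬜🔴⬜⬜❓❓
❓❓❓⬛⬛⬜⬛⬜❓❓
❓❓❓⬜⬛⬜⬛⬜❓❓
❓❓❓⬜⬛⬜⬛⬜❓❓
❓❓❓⬜⬛⬜⬛⬜⬛⬜

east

❓❓❓❓❓❓❓❓❓❓
❓❓❓❓❓❓❓❓❓❓
❓❓❓❓❓❓❓❓❓❓
❓❓⬜⬜⬜⬜⬜⬛❓❓
❓❓⬜⬜⬜⬜⬜⬛❓❓
❓❓⬜⬜🚪🔴⬜⬛❓❓
❓❓⬛⬛⬜⬛⬜⬛❓❓
❓❓⬜⬛⬜⬛⬜⬛❓❓
❓❓⬜⬛⬜⬛⬜❓❓❓
❓❓⬜⬛⬜⬛⬜⬛⬜⬜

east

❓❓❓❓❓❓❓❓❓❓
❓❓❓❓❓❓❓❓❓❓
❓❓❓❓❓❓❓❓❓❓
❓⬜⬜⬜⬜⬜⬛⬛❓❓
❓⬜⬜⬜⬜⬜⬛⬛❓❓
❓⬜⬜🚪⬜🔴⬛⬛❓❓
❓⬛⬛⬜⬛⬜⬛⬛❓❓
❓⬜⬛⬜⬛⬜⬛⬛❓❓
❓⬜⬛⬜⬛⬜❓❓❓❓
❓⬜⬛⬜⬛⬜⬛⬜⬜⬜

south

❓❓❓❓❓❓❓❓❓❓
❓❓❓❓❓❓❓❓❓❓
❓⬜⬜⬜⬜⬜⬛⬛❓❓
❓⬜⬜⬜⬜⬜⬛⬛❓❓
❓⬜⬜🚪⬜⬜⬛⬛❓❓
❓⬛⬛⬜⬛🔴⬛⬛❓❓
❓⬜⬛⬜⬛⬜⬛⬛❓❓
❓⬜⬛⬜⬛⬜⬛⬜❓❓
❓⬜⬛⬜⬛⬜⬛⬜⬜⬜
❓⬜⬛⬜⬛⬜⬛⬜⬜📦

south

❓❓❓❓❓❓❓❓❓❓
❓⬜⬜⬜⬜⬜⬛⬛❓❓
❓⬜⬜⬜⬜⬜⬛⬛❓❓
❓⬜⬜🚪⬜⬜⬛⬛❓❓
❓⬛⬛⬜⬛⬜⬛⬛❓❓
❓⬜⬛⬜⬛🔴⬛⬛❓❓
❓⬜⬛⬜⬛⬜⬛⬜❓❓
❓⬜⬛⬜⬛⬜⬛⬜⬜⬜
❓⬜⬛⬜⬛⬜⬛⬜⬜📦
❓⬜⬜⬜⬜⬜⬜⬜⬜⬜

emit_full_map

⬜⬜⬜⬜⬜⬛⬛❓❓
⬜⬜⬜⬜⬜⬛⬛❓❓
⬜⬜🚪⬜⬜⬛⬛❓❓
⬛⬛⬜⬛⬜⬛⬛❓❓
⬜⬛⬜⬛🔴⬛⬛❓❓
⬜⬛⬜⬛⬜⬛⬜❓❓
⬜⬛⬜⬛⬜⬛⬜⬜⬜
⬜⬛⬜⬛⬜⬛⬜⬜📦
⬜⬜⬜⬜⬜⬜⬜⬜⬜
⬜⬛⬛⬛⬜⬛⬜⬜⬜
⬛⬛⬛⬛⬜⬛⬜⬜⬜

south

❓⬜⬜⬜⬜⬜⬛⬛❓❓
❓⬜⬜⬜⬜⬜⬛⬛❓❓
❓⬜⬜🚪⬜⬜⬛⬛❓❓
❓⬛⬛⬜⬛⬜⬛⬛❓❓
❓⬜⬛⬜⬛⬜⬛⬛❓❓
❓⬜⬛⬜⬛🔴⬛⬜❓❓
❓⬜⬛⬜⬛⬜⬛⬜⬜⬜
❓⬜⬛⬜⬛⬜⬛⬜⬜📦
❓⬜⬜⬜⬜⬜⬜⬜⬜⬜
❓⬜⬛⬛⬛⬜⬛⬜⬜⬜

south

❓⬜⬜⬜⬜⬜⬛⬛❓❓
❓⬜⬜🚪⬜⬜⬛⬛❓❓
❓⬛⬛⬜⬛⬜⬛⬛❓❓
❓⬜⬛⬜⬛⬜⬛⬛❓❓
❓⬜⬛⬜⬛⬜⬛⬜❓❓
❓⬜⬛⬜⬛🔴⬛⬜⬜⬜
❓⬜⬛⬜⬛⬜⬛⬜⬜📦
❓⬜⬜⬜⬜⬜⬜⬜⬜⬜
❓⬜⬛⬛⬛⬜⬛⬜⬜⬜
❓⬛⬛⬛⬛⬜⬛⬜⬜⬜

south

❓⬜⬜🚪⬜⬜⬛⬛❓❓
❓⬛⬛⬜⬛⬜⬛⬛❓❓
❓⬜⬛⬜⬛⬜⬛⬛❓❓
❓⬜⬛⬜⬛⬜⬛⬜❓❓
❓⬜⬛⬜⬛⬜⬛⬜⬜⬜
❓⬜⬛⬜⬛🔴⬛⬜⬜📦
❓⬜⬜⬜⬜⬜⬜⬜⬜⬜
❓⬜⬛⬛⬛⬜⬛⬜⬜⬜
❓⬛⬛⬛⬛⬜⬛⬜⬜⬜
❓❓❓❓❓❓❓❓❓❓

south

❓⬛⬛⬜⬛⬜⬛⬛❓❓
❓⬜⬛⬜⬛⬜⬛⬛❓❓
❓⬜⬛⬜⬛⬜⬛⬜❓❓
❓⬜⬛⬜⬛⬜⬛⬜⬜⬜
❓⬜⬛⬜⬛⬜⬛⬜⬜📦
❓⬜⬜⬜⬜🔴⬜⬜⬜⬜
❓⬜⬛⬛⬛⬜⬛⬜⬜⬜
❓⬛⬛⬛⬛⬜⬛⬜⬜⬜
❓❓❓❓❓❓❓❓❓❓
❓❓❓❓❓❓❓❓❓❓

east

⬛⬛⬜⬛⬜⬛⬛❓❓❓
⬜⬛⬜⬛⬜⬛⬛❓❓❓
⬜⬛⬜⬛⬜⬛⬜❓❓❓
⬜⬛⬜⬛⬜⬛⬜⬜⬜❓
⬜⬛⬜⬛⬜⬛⬜⬜📦❓
⬜⬜⬜⬜⬜🔴⬜⬜⬜❓
⬜⬛⬛⬛⬜⬛⬜⬜⬜❓
⬛⬛⬛⬛⬜⬛⬜⬜⬜❓
❓❓❓❓❓❓❓❓❓❓
❓❓❓❓❓❓❓❓❓❓

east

⬛⬜⬛⬜⬛⬛❓❓❓❓
⬛⬜⬛⬜⬛⬛❓❓❓❓
⬛⬜⬛⬜⬛⬜❓❓❓❓
⬛⬜⬛⬜⬛⬜⬜⬜❓❓
⬛⬜⬛⬜⬛⬜⬜📦❓❓
⬜⬜⬜⬜⬜🔴⬜⬜❓❓
⬛⬛⬛⬜⬛⬜⬜⬜❓❓
⬛⬛⬛⬜⬛⬜⬜⬜❓❓
❓❓❓❓❓❓❓❓❓❓
❓❓❓❓❓❓❓❓❓❓

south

⬛⬜⬛⬜⬛⬛❓❓❓❓
⬛⬜⬛⬜⬛⬜❓❓❓❓
⬛⬜⬛⬜⬛⬜⬜⬜❓❓
⬛⬜⬛⬜⬛⬜⬜📦❓❓
⬜⬜⬜⬜⬜⬜⬜⬜❓❓
⬛⬛⬛⬜⬛🔴⬜⬜❓❓
⬛⬛⬛⬜⬛⬜⬜⬜❓❓
❓❓❓⬜⬛⬛⬛⬛❓❓
❓❓❓❓❓❓❓❓❓❓
❓❓❓❓❓❓❓❓❓❓

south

⬛⬜⬛⬜⬛⬜❓❓❓❓
⬛⬜⬛⬜⬛⬜⬜⬜❓❓
⬛⬜⬛⬜⬛⬜⬜📦❓❓
⬜⬜⬜⬜⬜⬜⬜⬜❓❓
⬛⬛⬛⬜⬛⬜⬜⬜❓❓
⬛⬛⬛⬜⬛🔴⬜⬜❓❓
❓❓❓⬜⬛⬛⬛⬛❓❓
❓❓❓⬜⬛⬛⬛⬛❓❓
❓❓❓❓❓❓❓❓❓❓
❓❓❓❓❓❓❓❓❓❓

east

⬜⬛⬜⬛⬜❓❓❓❓❓
⬜⬛⬜⬛⬜⬜⬜❓❓❓
⬜⬛⬜⬛⬜⬜📦❓❓❓
⬜⬜⬜⬜⬜⬜⬜⬜❓❓
⬛⬛⬜⬛⬜⬜⬜⬜❓❓
⬛⬛⬜⬛⬜🔴⬜⬜❓❓
❓❓⬜⬛⬛⬛⬛⬛❓❓
❓❓⬜⬛⬛⬛⬛⬛❓❓
❓❓❓❓❓❓❓❓❓❓
❓❓❓❓❓❓❓❓❓❓

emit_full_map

⬜⬜⬜⬜⬜⬛⬛❓❓❓
⬜⬜⬜⬜⬜⬛⬛❓❓❓
⬜⬜🚪⬜⬜⬛⬛❓❓❓
⬛⬛⬜⬛⬜⬛⬛❓❓❓
⬜⬛⬜⬛⬜⬛⬛❓❓❓
⬜⬛⬜⬛⬜⬛⬜❓❓❓
⬜⬛⬜⬛⬜⬛⬜⬜⬜❓
⬜⬛⬜⬛⬜⬛⬜⬜📦❓
⬜⬜⬜⬜⬜⬜⬜⬜⬜⬜
⬜⬛⬛⬛⬜⬛⬜⬜⬜⬜
⬛⬛⬛⬛⬜⬛⬜🔴⬜⬜
❓❓❓❓⬜⬛⬛⬛⬛⬛
❓❓❓❓⬜⬛⬛⬛⬛⬛

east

⬛⬜⬛⬜❓❓❓❓❓⬛
⬛⬜⬛⬜⬜⬜❓❓❓⬛
⬛⬜⬛⬜⬜📦❓❓❓⬛
⬜⬜⬜⬜⬜⬜⬜⬜❓⬛
⬛⬜⬛⬜⬜⬜⬜⬜❓⬛
⬛⬜⬛⬜⬜🔴⬜⬜❓⬛
❓⬜⬛⬛⬛⬛⬛⬛❓⬛
❓⬜⬛⬛⬛⬛⬛⬛❓⬛
❓❓❓❓❓❓❓❓❓⬛
❓❓❓❓❓❓❓❓❓⬛

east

⬜⬛⬜❓❓❓❓❓⬛⬛
⬜⬛⬜⬜⬜❓❓❓⬛⬛
⬜⬛⬜⬜📦❓❓❓⬛⬛
⬜⬜⬜⬜⬜⬜⬜⬛⬛⬛
⬜⬛⬜⬜⬜⬜⬜⬛⬛⬛
⬜⬛⬜⬜⬜🔴⬜⬛⬛⬛
⬜⬛⬛⬛⬛⬛⬛⬛⬛⬛
⬜⬛⬛⬛⬛⬛⬛⬛⬛⬛
❓❓❓❓❓❓❓❓⬛⬛
❓❓❓❓❓❓❓❓⬛⬛

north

⬜⬛⬛❓❓❓❓❓⬛⬛
⬜⬛⬜❓❓❓❓❓⬛⬛
⬜⬛⬜⬜⬜❓❓❓⬛⬛
⬜⬛⬜⬜📦⬜⬜⬛⬛⬛
⬜⬜⬜⬜⬜⬜⬜⬛⬛⬛
⬜⬛⬜⬜⬜🔴⬜⬛⬛⬛
⬜⬛⬜⬜⬜⬜⬜⬛⬛⬛
⬜⬛⬛⬛⬛⬛⬛⬛⬛⬛
⬜⬛⬛⬛⬛⬛⬛⬛⬛⬛
❓❓❓❓❓❓❓❓⬛⬛

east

⬛⬛❓❓❓❓❓⬛⬛⬛
⬛⬜❓❓❓❓❓⬛⬛⬛
⬛⬜⬜⬜❓❓❓⬛⬛⬛
⬛⬜⬜📦⬜⬜⬛⬛⬛⬛
⬜⬜⬜⬜⬜⬜⬛⬛⬛⬛
⬛⬜⬜⬜⬜🔴⬛⬛⬛⬛
⬛⬜⬜⬜⬜⬜⬛⬛⬛⬛
⬛⬛⬛⬛⬛⬛⬛⬛⬛⬛
⬛⬛⬛⬛⬛⬛⬛⬛⬛⬛
❓❓❓❓❓❓❓⬛⬛⬛

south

⬛⬜❓❓❓❓❓⬛⬛⬛
⬛⬜⬜⬜❓❓❓⬛⬛⬛
⬛⬜⬜📦⬜⬜⬛⬛⬛⬛
⬜⬜⬜⬜⬜⬜⬛⬛⬛⬛
⬛⬜⬜⬜⬜⬜⬛⬛⬛⬛
⬛⬜⬜⬜⬜🔴⬛⬛⬛⬛
⬛⬛⬛⬛⬛⬛⬛⬛⬛⬛
⬛⬛⬛⬛⬛⬛⬛⬛⬛⬛
❓❓❓❓❓❓❓⬛⬛⬛
❓❓❓❓❓❓❓⬛⬛⬛

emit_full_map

⬜⬜⬜⬜⬜⬛⬛❓❓❓❓❓
⬜⬜⬜⬜⬜⬛⬛❓❓❓❓❓
⬜⬜🚪⬜⬜⬛⬛❓❓❓❓❓
⬛⬛⬜⬛⬜⬛⬛❓❓❓❓❓
⬜⬛⬜⬛⬜⬛⬛❓❓❓❓❓
⬜⬛⬜⬛⬜⬛⬜❓❓❓❓❓
⬜⬛⬜⬛⬜⬛⬜⬜⬜❓❓❓
⬜⬛⬜⬛⬜⬛⬜⬜📦⬜⬜⬛
⬜⬜⬜⬜⬜⬜⬜⬜⬜⬜⬜⬛
⬜⬛⬛⬛⬜⬛⬜⬜⬜⬜⬜⬛
⬛⬛⬛⬛⬜⬛⬜⬜⬜⬜🔴⬛
❓❓❓❓⬜⬛⬛⬛⬛⬛⬛⬛
❓❓❓❓⬜⬛⬛⬛⬛⬛⬛⬛

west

⬜⬛⬜❓❓❓❓❓⬛⬛
⬜⬛⬜⬜⬜❓❓❓⬛⬛
⬜⬛⬜⬜📦⬜⬜⬛⬛⬛
⬜⬜⬜⬜⬜⬜⬜⬛⬛⬛
⬜⬛⬜⬜⬜⬜⬜⬛⬛⬛
⬜⬛⬜⬜⬜🔴⬜⬛⬛⬛
⬜⬛⬛⬛⬛⬛⬛⬛⬛⬛
⬜⬛⬛⬛⬛⬛⬛⬛⬛⬛
❓❓❓❓❓❓❓❓⬛⬛
❓❓❓❓❓❓❓❓⬛⬛

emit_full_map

⬜⬜⬜⬜⬜⬛⬛❓❓❓❓❓
⬜⬜⬜⬜⬜⬛⬛❓❓❓❓❓
⬜⬜🚪⬜⬜⬛⬛❓❓❓❓❓
⬛⬛⬜⬛⬜⬛⬛❓❓❓❓❓
⬜⬛⬜⬛⬜⬛⬛❓❓❓❓❓
⬜⬛⬜⬛⬜⬛⬜❓❓❓❓❓
⬜⬛⬜⬛⬜⬛⬜⬜⬜❓❓❓
⬜⬛⬜⬛⬜⬛⬜⬜📦⬜⬜⬛
⬜⬜⬜⬜⬜⬜⬜⬜⬜⬜⬜⬛
⬜⬛⬛⬛⬜⬛⬜⬜⬜⬜⬜⬛
⬛⬛⬛⬛⬜⬛⬜⬜⬜🔴⬜⬛
❓❓❓❓⬜⬛⬛⬛⬛⬛⬛⬛
❓❓❓❓⬜⬛⬛⬛⬛⬛⬛⬛
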